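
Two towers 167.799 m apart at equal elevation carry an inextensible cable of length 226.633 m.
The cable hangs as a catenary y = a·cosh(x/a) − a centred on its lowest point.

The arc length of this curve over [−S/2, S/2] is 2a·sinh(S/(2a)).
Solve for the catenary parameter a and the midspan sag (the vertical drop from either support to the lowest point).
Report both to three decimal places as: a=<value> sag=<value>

seed: a₀ = √(S³/(24(L−S))) = √(167.799³/(24·58.834)) = 57.844789
iter 1: u=1.450425  f(a)=+6.508e+00  f'(a)=-2.496e+00  a ← 57.844789 − (+6.508e+00/-2.496e+00) = 60.452503
iter 2: u=1.387858  f(a)=+4.659e-01  f'(a)=-2.150e+00  a ← 60.452503 − (+4.659e-01/-2.150e+00) = 60.669231
iter 3: u=1.382900  f(a)=+2.796e-03  f'(a)=-2.124e+00  a ← 60.669231 − (+2.796e-03/-2.124e+00) = 60.670547
iter 4: u=1.382870  f(a)=+1.020e-07  f'(a)=-2.124e+00  a ← 60.670547 − (+1.020e-07/-2.124e+00) = 60.670547
iter 5: u=1.382870  f(a)=-5.684e-14  f'(a)=-2.124e+00  a ← 60.670547 − (-5.684e-14/-2.124e+00) = 60.670547
converged: |Δa| < 1e-12 after 5 iterations
sag = a·(cosh(S/(2a)) − 1) = 60.670547·(cosh(1.382870) − 1) = 67.865613
T_max/T_min = cosh(S/(2a)) = 2.118592

a=60.671 sag=67.866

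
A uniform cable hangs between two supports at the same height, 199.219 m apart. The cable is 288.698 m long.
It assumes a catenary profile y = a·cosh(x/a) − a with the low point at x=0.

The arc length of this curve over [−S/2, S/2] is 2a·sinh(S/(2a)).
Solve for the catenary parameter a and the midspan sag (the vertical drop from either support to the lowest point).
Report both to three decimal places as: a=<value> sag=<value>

a=64.405 sag=93.660

seed: a₀ = √(S³/(24(L−S))) = √(199.219³/(24·89.479)) = 60.677818
iter 1: u=1.641613  f(a)=+1.286e+01  f'(a)=-3.825e+00  a ← 60.677818 − (+1.286e+01/-3.825e+00) = 64.040327
iter 2: u=1.555418  f(a)=+1.146e+00  f'(a)=-3.171e+00  a ← 64.040327 − (+1.146e+00/-3.171e+00) = 64.401908
iter 3: u=1.546686  f(a)=+1.108e-02  f'(a)=-3.109e+00  a ← 64.401908 − (+1.108e-02/-3.109e+00) = 64.405471
iter 4: u=1.546600  f(a)=+1.057e-06  f'(a)=-3.109e+00  a ← 64.405471 − (+1.057e-06/-3.109e+00) = 64.405472
iter 5: u=1.546600  f(a)=+0.000e+00  f'(a)=-3.109e+00  a ← 64.405472 − (+0.000e+00/-3.109e+00) = 64.405472
converged: |Δa| < 1e-12 after 5 iterations
sag = a·(cosh(S/(2a)) − 1) = 64.405472·(cosh(1.546600) − 1) = 93.660017
T_max/T_min = cosh(S/(2a)) = 2.454225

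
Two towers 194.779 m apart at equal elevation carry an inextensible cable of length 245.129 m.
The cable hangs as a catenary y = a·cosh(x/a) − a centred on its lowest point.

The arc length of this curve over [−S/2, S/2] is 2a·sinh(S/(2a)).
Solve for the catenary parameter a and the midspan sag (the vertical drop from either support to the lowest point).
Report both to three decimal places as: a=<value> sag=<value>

seed: a₀ = √(S³/(24(L−S))) = √(194.779³/(24·50.350)) = 78.200196
iter 1: u=1.245387  f(a)=+4.052e+00  f'(a)=-1.499e+00  a ← 78.200196 − (+4.052e+00/-1.499e+00) = 80.903605
iter 2: u=1.203772  f(a)=+2.196e-01  f'(a)=-1.340e+00  a ← 80.903605 − (+2.196e-01/-1.340e+00) = 81.067441
iter 3: u=1.201339  f(a)=+7.268e-04  f'(a)=-1.332e+00  a ← 81.067441 − (+7.268e-04/-1.332e+00) = 81.067987
iter 4: u=1.201331  f(a)=+8.020e-09  f'(a)=-1.331e+00  a ← 81.067987 − (+8.020e-09/-1.331e+00) = 81.067987
iter 5: u=1.201331  f(a)=+5.684e-14  f'(a)=-1.331e+00  a ← 81.067987 − (+5.684e-14/-1.331e+00) = 81.067987
converged: |Δa| < 1e-12 after 5 iterations
sag = a·(cosh(S/(2a)) − 1) = 81.067987·(cosh(1.201331) − 1) = 65.881240
T_max/T_min = cosh(S/(2a)) = 1.812667

a=81.068 sag=65.881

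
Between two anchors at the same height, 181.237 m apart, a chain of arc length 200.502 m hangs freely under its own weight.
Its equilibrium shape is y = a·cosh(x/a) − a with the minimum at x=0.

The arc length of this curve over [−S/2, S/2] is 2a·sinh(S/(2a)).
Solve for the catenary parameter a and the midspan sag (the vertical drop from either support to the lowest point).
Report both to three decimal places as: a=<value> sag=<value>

a=115.236 sag=37.504

seed: a₀ = √(S³/(24(L−S))) = √(181.237³/(24·19.265)) = 113.469769
iter 1: u=0.798614  f(a)=+6.238e-01  f'(a)=-3.617e-01  a ← 113.469769 − (+6.238e-01/-3.617e-01) = 115.194200
iter 2: u=0.786659  f(a)=+1.450e-02  f'(a)=-3.451e-01  a ← 115.194200 − (+1.450e-02/-3.451e-01) = 115.236231
iter 3: u=0.786372  f(a)=+8.256e-06  f'(a)=-3.447e-01  a ← 115.236231 − (+8.256e-06/-3.447e-01) = 115.236255
iter 4: u=0.786371  f(a)=+2.672e-12  f'(a)=-3.447e-01  a ← 115.236255 − (+2.672e-12/-3.447e-01) = 115.236255
converged: |Δa| < 1e-12 after 4 iterations
sag = a·(cosh(S/(2a)) − 1) = 115.236255·(cosh(0.786371) − 1) = 37.504236
T_max/T_min = cosh(S/(2a)) = 1.325455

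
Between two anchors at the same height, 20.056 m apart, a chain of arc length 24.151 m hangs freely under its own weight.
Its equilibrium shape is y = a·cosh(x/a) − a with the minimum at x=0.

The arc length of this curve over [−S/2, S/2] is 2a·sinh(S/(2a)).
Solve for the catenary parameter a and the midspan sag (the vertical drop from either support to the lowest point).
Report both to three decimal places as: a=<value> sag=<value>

a=9.325 sag=5.932

seed: a₀ = √(S³/(24(L−S))) = √(20.056³/(24·4.095)) = 9.060119
iter 1: u=1.106829  f(a)=+2.583e-01  f'(a)=-1.020e+00  a ← 9.060119 − (+2.583e-01/-1.020e+00) = 9.313415
iter 2: u=1.076726  f(a)=+1.123e-02  f'(a)=-9.328e-01  a ← 9.313415 − (+1.123e-02/-9.328e-01) = 9.325451
iter 3: u=1.075337  f(a)=+2.335e-05  f'(a)=-9.289e-01  a ← 9.325451 − (+2.335e-05/-9.289e-01) = 9.325476
iter 4: u=1.075334  f(a)=+1.015e-10  f'(a)=-9.289e-01  a ← 9.325476 − (+1.015e-10/-9.289e-01) = 9.325476
iter 5: u=1.075334  f(a)=+0.000e+00  f'(a)=-9.289e-01  a ← 9.325476 − (+0.000e+00/-9.289e-01) = 9.325476
converged: |Δa| < 1e-12 after 5 iterations
sag = a·(cosh(S/(2a)) − 1) = 9.325476·(cosh(1.075334) − 1) = 5.931726
T_max/T_min = cosh(S/(2a)) = 1.636077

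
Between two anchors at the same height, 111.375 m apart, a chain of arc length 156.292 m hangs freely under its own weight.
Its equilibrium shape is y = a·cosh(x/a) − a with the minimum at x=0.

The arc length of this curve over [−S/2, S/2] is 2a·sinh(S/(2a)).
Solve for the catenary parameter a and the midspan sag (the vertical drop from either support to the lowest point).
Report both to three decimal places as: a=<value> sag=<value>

seed: a₀ = √(S³/(24(L−S))) = √(111.375³/(24·44.917)) = 35.798974
iter 1: u=1.555561  f(a)=+5.758e+00  f'(a)=-3.172e+00  a ← 35.798974 − (+5.758e+00/-3.172e+00) = 37.614606
iter 2: u=1.480475  f(a)=+4.671e-01  f'(a)=-2.676e+00  a ← 37.614606 − (+4.671e-01/-2.676e+00) = 37.789140
iter 3: u=1.473638  f(a)=+3.672e-03  f'(a)=-2.634e+00  a ← 37.789140 − (+3.672e-03/-2.634e+00) = 37.790534
iter 4: u=1.473583  f(a)=+2.310e-07  f'(a)=-2.634e+00  a ← 37.790534 − (+2.310e-07/-2.634e+00) = 37.790534
iter 5: u=1.473583  f(a)=+2.842e-14  f'(a)=-2.634e+00  a ← 37.790534 − (+2.842e-14/-2.634e+00) = 37.790534
converged: |Δa| < 1e-12 after 5 iterations
sag = a·(cosh(S/(2a)) − 1) = 37.790534·(cosh(1.473583) − 1) = 49.013393
T_max/T_min = cosh(S/(2a)) = 2.296975

a=37.791 sag=49.013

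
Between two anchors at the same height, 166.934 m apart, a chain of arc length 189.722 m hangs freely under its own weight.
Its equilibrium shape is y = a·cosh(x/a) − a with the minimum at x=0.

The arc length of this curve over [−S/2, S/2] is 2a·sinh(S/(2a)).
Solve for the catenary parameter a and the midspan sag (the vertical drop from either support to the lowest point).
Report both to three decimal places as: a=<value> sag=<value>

a=94.059 sag=39.529

seed: a₀ = √(S³/(24(L−S))) = √(166.934³/(24·22.788)) = 92.227083
iter 1: u=0.905016  f(a)=+9.516e-01  f'(a)=-5.358e-01  a ← 92.227083 − (+9.516e-01/-5.358e-01) = 94.003028
iter 2: u=0.887918  f(a)=+2.818e-02  f'(a)=-5.045e-01  a ← 94.003028 − (+2.818e-02/-5.045e-01) = 94.058887
iter 3: u=0.887391  f(a)=+2.639e-05  f'(a)=-5.036e-01  a ← 94.058887 − (+2.639e-05/-5.036e-01) = 94.058939
iter 4: u=0.887390  f(a)=+2.314e-11  f'(a)=-5.036e-01  a ← 94.058939 − (+2.314e-11/-5.036e-01) = 94.058939
converged: |Δa| < 1e-12 after 4 iterations
sag = a·(cosh(S/(2a)) − 1) = 94.058939·(cosh(0.887390) − 1) = 39.528835
T_max/T_min = cosh(S/(2a)) = 1.420256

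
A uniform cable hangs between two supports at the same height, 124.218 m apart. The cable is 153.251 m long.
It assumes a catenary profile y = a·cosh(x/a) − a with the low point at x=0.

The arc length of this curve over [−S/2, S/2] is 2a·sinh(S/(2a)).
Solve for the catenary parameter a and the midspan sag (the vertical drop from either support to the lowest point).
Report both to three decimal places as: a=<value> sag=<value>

seed: a₀ = √(S³/(24(L−S))) = √(124.218³/(24·29.033)) = 52.447552
iter 1: u=1.184212  f(a)=+2.105e+00  f'(a)=-1.270e+00  a ← 52.447552 − (+2.105e+00/-1.270e+00) = 54.104591
iter 2: u=1.147943  f(a)=+1.039e-01  f'(a)=-1.148e+00  a ← 54.104591 − (+1.039e-01/-1.148e+00) = 54.195095
iter 3: u=1.146026  f(a)=+2.820e-04  f'(a)=-1.142e+00  a ← 54.195095 − (+2.820e-04/-1.142e+00) = 54.195342
iter 4: u=1.146021  f(a)=+2.091e-09  f'(a)=-1.142e+00  a ← 54.195342 − (+2.091e-09/-1.142e+00) = 54.195342
iter 5: u=1.146021  f(a)=+0.000e+00  f'(a)=-1.142e+00  a ← 54.195342 − (+0.000e+00/-1.142e+00) = 54.195342
converged: |Δa| < 1e-12 after 5 iterations
sag = a·(cosh(S/(2a)) − 1) = 54.195342·(cosh(1.146021) − 1) = 39.658813
T_max/T_min = cosh(S/(2a)) = 1.731775

a=54.195 sag=39.659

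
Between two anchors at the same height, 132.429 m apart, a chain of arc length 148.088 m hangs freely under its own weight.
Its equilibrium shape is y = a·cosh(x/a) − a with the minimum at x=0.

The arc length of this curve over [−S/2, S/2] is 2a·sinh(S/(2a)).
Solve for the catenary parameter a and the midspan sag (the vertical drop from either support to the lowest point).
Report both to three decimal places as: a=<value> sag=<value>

a=79.970 sag=29.015

seed: a₀ = √(S³/(24(L−S))) = √(132.429³/(24·15.659)) = 78.611669
iter 1: u=0.842299  f(a)=+5.650e-01  f'(a)=-4.274e-01  a ← 78.611669 − (+5.650e-01/-4.274e-01) = 79.933572
iter 2: u=0.828369  f(a)=+1.457e-02  f'(a)=-4.056e-01  a ← 79.933572 − (+1.457e-02/-4.056e-01) = 79.969483
iter 3: u=0.827997  f(a)=+1.025e-05  f'(a)=-4.050e-01  a ← 79.969483 − (+1.025e-05/-4.050e-01) = 79.969509
iter 4: u=0.827997  f(a)=+5.087e-12  f'(a)=-4.050e-01  a ← 79.969509 − (+5.087e-12/-4.050e-01) = 79.969509
converged: |Δa| < 1e-12 after 4 iterations
sag = a·(cosh(S/(2a)) − 1) = 79.969509·(cosh(0.827997) − 1) = 29.015060
T_max/T_min = cosh(S/(2a)) = 1.362827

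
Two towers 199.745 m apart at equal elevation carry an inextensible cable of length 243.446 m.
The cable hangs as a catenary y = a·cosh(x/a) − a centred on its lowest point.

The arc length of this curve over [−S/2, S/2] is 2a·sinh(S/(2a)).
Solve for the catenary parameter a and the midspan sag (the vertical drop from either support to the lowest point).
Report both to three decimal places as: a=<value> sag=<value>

seed: a₀ = √(S³/(24(L−S))) = √(199.745³/(24·43.701)) = 87.169101
iter 1: u=1.145733  f(a)=+2.960e+00  f'(a)=-1.141e+00  a ← 87.169101 − (+2.960e+00/-1.141e+00) = 89.763863
iter 2: u=1.112614  f(a)=+1.373e-01  f'(a)=-1.037e+00  a ← 89.763863 − (+1.373e-01/-1.037e+00) = 89.896254
iter 3: u=1.110975  f(a)=+3.273e-04  f'(a)=-1.032e+00  a ← 89.896254 − (+3.273e-04/-1.032e+00) = 89.896571
iter 4: u=1.110971  f(a)=+1.869e-09  f'(a)=-1.032e+00  a ← 89.896571 − (+1.869e-09/-1.032e+00) = 89.896571
iter 5: u=1.110971  f(a)=+5.684e-14  f'(a)=-1.032e+00  a ← 89.896571 − (+5.684e-14/-1.032e+00) = 89.896571
converged: |Δa| < 1e-12 after 5 iterations
sag = a·(cosh(S/(2a)) − 1) = 89.896571·(cosh(1.110971) − 1) = 61.423891
T_max/T_min = cosh(S/(2a)) = 1.683273

a=89.897 sag=61.424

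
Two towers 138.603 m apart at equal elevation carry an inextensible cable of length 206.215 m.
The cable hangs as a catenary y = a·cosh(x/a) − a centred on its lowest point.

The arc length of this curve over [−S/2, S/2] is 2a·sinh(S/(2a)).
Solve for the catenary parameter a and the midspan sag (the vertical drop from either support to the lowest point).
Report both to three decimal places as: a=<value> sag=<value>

seed: a₀ = √(S³/(24(L−S))) = √(138.603³/(24·67.612)) = 40.508059
iter 1: u=1.710808  f(a)=+1.061e+01  f'(a)=-4.423e+00  a ← 40.508059 − (+1.061e+01/-4.423e+00) = 42.907477
iter 2: u=1.615138  f(a)=+1.016e+00  f'(a)=-3.613e+00  a ← 42.907477 − (+1.016e+00/-3.613e+00) = 43.188674
iter 3: u=1.604622  f(a)=+1.149e-02  f'(a)=-3.532e+00  a ← 43.188674 − (+1.149e-02/-3.532e+00) = 43.191927
iter 4: u=1.604501  f(a)=+1.506e-06  f'(a)=-3.531e+00  a ← 43.191927 − (+1.506e-06/-3.531e+00) = 43.191928
iter 5: u=1.604501  f(a)=+5.684e-14  f'(a)=-3.531e+00  a ← 43.191928 − (+5.684e-14/-3.531e+00) = 43.191928
converged: |Δa| < 1e-12 after 5 iterations
sag = a·(cosh(S/(2a)) − 1) = 43.191928·(cosh(1.604501) − 1) = 68.596708
T_max/T_min = cosh(S/(2a)) = 2.588184

a=43.192 sag=68.597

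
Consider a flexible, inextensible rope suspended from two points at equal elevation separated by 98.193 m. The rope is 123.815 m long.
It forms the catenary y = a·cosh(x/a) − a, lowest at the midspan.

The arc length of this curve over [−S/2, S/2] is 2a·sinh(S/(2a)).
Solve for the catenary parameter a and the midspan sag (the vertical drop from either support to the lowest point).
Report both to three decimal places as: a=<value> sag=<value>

seed: a₀ = √(S³/(24(L−S))) = √(98.193³/(24·25.622)) = 39.238162
iter 1: u=1.251244  f(a)=+2.082e+00  f'(a)=-1.522e+00  a ← 39.238162 − (+2.082e+00/-1.522e+00) = 40.605990
iter 2: u=1.209095  f(a)=+1.138e-01  f'(a)=-1.360e+00  a ← 40.605990 − (+1.138e-01/-1.360e+00) = 40.689693
iter 3: u=1.206608  f(a)=+3.837e-04  f'(a)=-1.351e+00  a ← 40.689693 − (+3.837e-04/-1.351e+00) = 40.689977
iter 4: u=1.206599  f(a)=+4.394e-09  f'(a)=-1.351e+00  a ← 40.689977 − (+4.394e-09/-1.351e+00) = 40.689977
iter 5: u=1.206599  f(a)=+1.421e-14  f'(a)=-1.351e+00  a ← 40.689977 − (+1.421e-14/-1.351e+00) = 40.689977
converged: |Δa| < 1e-12 after 5 iterations
sag = a·(cosh(S/(2a)) − 1) = 40.689977·(cosh(1.206599) − 1) = 33.392496
T_max/T_min = cosh(S/(2a)) = 1.820657

a=40.690 sag=33.392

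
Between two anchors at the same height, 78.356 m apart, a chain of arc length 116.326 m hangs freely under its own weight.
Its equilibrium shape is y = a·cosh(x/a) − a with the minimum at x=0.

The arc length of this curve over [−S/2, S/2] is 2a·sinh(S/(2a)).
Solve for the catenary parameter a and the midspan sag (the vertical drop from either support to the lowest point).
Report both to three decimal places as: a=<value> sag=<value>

a=24.490 sag=38.619

seed: a₀ = √(S³/(24(L−S))) = √(78.356³/(24·37.970)) = 22.976426
iter 1: u=1.705139  f(a)=+5.918e+00  f'(a)=-4.371e+00  a ← 22.976426 − (+5.918e+00/-4.371e+00) = 24.330182
iter 2: u=1.610263  f(a)=+5.633e-01  f'(a)=-3.575e+00  a ← 24.330182 − (+5.633e-01/-3.575e+00) = 24.487740
iter 3: u=1.599903  f(a)=+6.291e-03  f'(a)=-3.496e+00  a ← 24.487740 − (+6.291e-03/-3.496e+00) = 24.489540
iter 4: u=1.599785  f(a)=+8.038e-07  f'(a)=-3.495e+00  a ← 24.489540 − (+8.038e-07/-3.495e+00) = 24.489540
iter 5: u=1.599785  f(a)=+0.000e+00  f'(a)=-3.495e+00  a ← 24.489540 − (+0.000e+00/-3.495e+00) = 24.489540
converged: |Δa| < 1e-12 after 5 iterations
sag = a·(cosh(S/(2a)) − 1) = 24.489540·(cosh(1.599785) − 1) = 38.618876
T_max/T_min = cosh(S/(2a)) = 2.576954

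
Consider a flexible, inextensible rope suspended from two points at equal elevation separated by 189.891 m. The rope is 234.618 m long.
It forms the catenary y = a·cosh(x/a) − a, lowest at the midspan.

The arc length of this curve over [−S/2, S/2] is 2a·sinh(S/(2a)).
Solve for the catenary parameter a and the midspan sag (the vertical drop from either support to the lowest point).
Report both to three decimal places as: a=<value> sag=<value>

seed: a₀ = √(S³/(24(L−S))) = √(189.891³/(24·44.727)) = 79.866760
iter 1: u=1.188799  f(a)=+3.269e+00  f'(a)=-1.287e+00  a ← 79.866760 − (+3.269e+00/-1.287e+00) = 82.407675
iter 2: u=1.152144  f(a)=+1.625e-01  f'(a)=-1.162e+00  a ← 82.407675 − (+1.625e-01/-1.162e+00) = 82.547565
iter 3: u=1.150191  f(a)=+4.479e-04  f'(a)=-1.155e+00  a ← 82.547565 − (+4.479e-04/-1.155e+00) = 82.547953
iter 4: u=1.150186  f(a)=+3.425e-09  f'(a)=-1.155e+00  a ← 82.547953 − (+3.425e-09/-1.155e+00) = 82.547953
iter 5: u=1.150186  f(a)=+2.842e-14  f'(a)=-1.155e+00  a ← 82.547953 − (+2.842e-14/-1.155e+00) = 82.547953
converged: |Δa| < 1e-12 after 5 iterations
sag = a·(cosh(S/(2a)) − 1) = 82.547953·(cosh(1.150186) − 1) = 60.893903
T_max/T_min = cosh(S/(2a)) = 1.737679

a=82.548 sag=60.894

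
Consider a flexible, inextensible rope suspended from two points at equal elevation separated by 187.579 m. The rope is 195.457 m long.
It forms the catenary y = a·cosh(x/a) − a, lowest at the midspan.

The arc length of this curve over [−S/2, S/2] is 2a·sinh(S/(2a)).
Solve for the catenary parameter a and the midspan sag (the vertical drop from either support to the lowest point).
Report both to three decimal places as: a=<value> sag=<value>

seed: a₀ = √(S³/(24(L−S))) = √(187.579³/(24·7.878)) = 186.836927
iter 1: u=0.501986  f(a)=+9.986e-02  f'(a)=-8.647e-02  a ← 186.836927 − (+9.986e-02/-8.647e-02) = 187.991677
iter 2: u=0.498902  f(a)=+9.333e-04  f'(a)=-8.486e-02  a ← 187.991677 − (+9.333e-04/-8.486e-02) = 188.002675
iter 3: u=0.498873  f(a)=+8.325e-08  f'(a)=-8.485e-02  a ← 188.002675 − (+8.325e-08/-8.485e-02) = 188.002676
iter 4: u=0.498873  f(a)=+0.000e+00  f'(a)=-8.485e-02  a ← 188.002676 − (+0.000e+00/-8.485e-02) = 188.002676
converged: |Δa| < 1e-12 after 4 iterations
sag = a·(cosh(S/(2a)) − 1) = 188.002676·(cosh(0.498873) − 1) = 23.883770
T_max/T_min = cosh(S/(2a)) = 1.127040

a=188.003 sag=23.884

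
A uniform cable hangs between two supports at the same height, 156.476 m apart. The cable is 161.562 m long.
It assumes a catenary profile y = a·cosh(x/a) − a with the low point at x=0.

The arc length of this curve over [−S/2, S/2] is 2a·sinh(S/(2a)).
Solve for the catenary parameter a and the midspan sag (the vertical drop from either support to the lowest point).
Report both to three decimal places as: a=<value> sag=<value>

a=178.022 sag=17.471

seed: a₀ = √(S³/(24(L−S))) = √(156.476³/(24·5.086)) = 177.164950
iter 1: u=0.441611  f(a)=+4.982e-02  f'(a)=-5.854e-02  a ← 177.164950 − (+4.982e-02/-5.854e-02) = 178.016027
iter 2: u=0.439500  f(a)=+3.613e-04  f'(a)=-5.770e-02  a ← 178.016027 − (+3.613e-04/-5.770e-02) = 178.022289
iter 3: u=0.439484  f(a)=+1.931e-08  f'(a)=-5.769e-02  a ← 178.022289 − (+1.931e-08/-5.769e-02) = 178.022289
iter 4: u=0.439484  f(a)=+2.842e-14  f'(a)=-5.769e-02  a ← 178.022289 − (+2.842e-14/-5.769e-02) = 178.022289
converged: |Δa| < 1e-12 after 4 iterations
sag = a·(cosh(S/(2a)) − 1) = 178.022289·(cosh(0.439484) − 1) = 17.470691
T_max/T_min = cosh(S/(2a)) = 1.098138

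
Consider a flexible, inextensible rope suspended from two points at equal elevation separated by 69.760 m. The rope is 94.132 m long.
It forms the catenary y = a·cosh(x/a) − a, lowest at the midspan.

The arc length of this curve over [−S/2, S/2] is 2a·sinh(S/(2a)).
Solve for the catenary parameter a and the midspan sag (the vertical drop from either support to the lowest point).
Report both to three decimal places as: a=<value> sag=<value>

a=25.264 sag=28.154

seed: a₀ = √(S³/(24(L−S))) = √(69.760³/(24·24.372)) = 24.091204
iter 1: u=1.447831  f(a)=+2.686e+00  f'(a)=-2.480e+00  a ← 24.091204 − (+2.686e+00/-2.480e+00) = 25.173958
iter 2: u=1.385559  f(a)=+1.917e-01  f'(a)=-2.138e+00  a ← 25.173958 − (+1.917e-01/-2.138e+00) = 25.263612
iter 3: u=1.380642  f(a)=+1.142e-03  f'(a)=-2.113e+00  a ← 25.263612 − (+1.142e-03/-2.113e+00) = 25.264153
iter 4: u=1.380612  f(a)=+4.109e-08  f'(a)=-2.112e+00  a ← 25.264153 − (+4.109e-08/-2.112e+00) = 25.264153
iter 5: u=1.380612  f(a)=+0.000e+00  f'(a)=-2.112e+00  a ← 25.264153 − (+0.000e+00/-2.112e+00) = 25.264153
converged: |Δa| < 1e-12 after 5 iterations
sag = a·(cosh(S/(2a)) − 1) = 25.264153·(cosh(1.380612) − 1) = 28.153876
T_max/T_min = cosh(S/(2a)) = 2.114380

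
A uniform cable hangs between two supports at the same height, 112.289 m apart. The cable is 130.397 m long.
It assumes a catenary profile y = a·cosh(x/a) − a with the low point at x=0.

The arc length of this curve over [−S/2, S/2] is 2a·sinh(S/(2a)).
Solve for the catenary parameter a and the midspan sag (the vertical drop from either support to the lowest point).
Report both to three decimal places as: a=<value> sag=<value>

seed: a₀ = √(S³/(24(L−S))) = √(112.289³/(24·18.108)) = 57.077502
iter 1: u=0.983654  f(a)=+8.965e-01  f'(a)=-6.981e-01  a ← 57.077502 − (+8.965e-01/-6.981e-01) = 58.361774
iter 2: u=0.962008  f(a)=+3.115e-02  f'(a)=-6.503e-01  a ← 58.361774 − (+3.115e-02/-6.503e-01) = 58.409675
iter 3: u=0.961219  f(a)=+4.061e-05  f'(a)=-6.486e-01  a ← 58.409675 − (+4.061e-05/-6.486e-01) = 58.409738
iter 4: u=0.961218  f(a)=+6.921e-11  f'(a)=-6.486e-01  a ← 58.409738 − (+6.921e-11/-6.486e-01) = 58.409738
iter 5: u=0.961218  f(a)=+0.000e+00  f'(a)=-6.486e-01  a ← 58.409738 − (+0.000e+00/-6.486e-01) = 58.409738
converged: |Δa| < 1e-12 after 5 iterations
sag = a·(cosh(S/(2a)) − 1) = 58.409738·(cosh(0.961218) − 1) = 29.126208
T_max/T_min = cosh(S/(2a)) = 1.498653

a=58.410 sag=29.126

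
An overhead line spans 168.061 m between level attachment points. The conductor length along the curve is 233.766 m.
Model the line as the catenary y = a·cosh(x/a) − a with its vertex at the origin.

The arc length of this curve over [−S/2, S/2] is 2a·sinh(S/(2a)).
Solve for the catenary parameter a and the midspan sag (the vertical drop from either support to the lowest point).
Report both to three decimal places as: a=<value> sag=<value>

a=57.831 sag=72.576

seed: a₀ = √(S³/(24(L−S))) = √(168.061³/(24·65.705)) = 54.865025
iter 1: u=1.531586  f(a)=+8.151e+00  f'(a)=-3.006e+00  a ← 54.865025 − (+8.151e+00/-3.006e+00) = 57.576498
iter 2: u=1.459458  f(a)=+6.432e-01  f'(a)=-2.549e+00  a ← 57.576498 − (+6.432e-01/-2.549e+00) = 57.828858
iter 3: u=1.453089  f(a)=+4.764e-03  f'(a)=-2.511e+00  a ← 57.828858 − (+4.764e-03/-2.511e+00) = 57.830755
iter 4: u=1.453042  f(a)=+2.656e-07  f'(a)=-2.511e+00  a ← 57.830755 − (+2.656e-07/-2.511e+00) = 57.830755
iter 5: u=1.453042  f(a)=-5.684e-14  f'(a)=-2.511e+00  a ← 57.830755 − (-5.684e-14/-2.511e+00) = 57.830755
converged: |Δa| < 1e-12 after 5 iterations
sag = a·(cosh(S/(2a)) − 1) = 57.830755·(cosh(1.453042) − 1) = 72.576422
T_max/T_min = cosh(S/(2a)) = 2.254980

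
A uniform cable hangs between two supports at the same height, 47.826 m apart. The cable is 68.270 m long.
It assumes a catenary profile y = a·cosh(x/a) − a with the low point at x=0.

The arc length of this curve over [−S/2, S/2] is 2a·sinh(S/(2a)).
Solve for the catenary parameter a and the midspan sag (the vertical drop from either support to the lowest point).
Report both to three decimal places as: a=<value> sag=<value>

seed: a₀ = √(S³/(24(L−S))) = √(47.826³/(24·20.444)) = 14.931641
iter 1: u=1.601498  f(a)=+2.788e+00  f'(a)=-3.508e+00  a ← 14.931641 − (+2.788e+00/-3.508e+00) = 15.726267
iter 2: u=1.520577  f(a)=+2.380e-01  f'(a)=-2.933e+00  a ← 15.726267 − (+2.380e-01/-2.933e+00) = 15.807425
iter 3: u=1.512770  f(a)=+2.092e-03  f'(a)=-2.881e+00  a ← 15.807425 − (+2.092e-03/-2.881e+00) = 15.808151
iter 4: u=1.512701  f(a)=+1.649e-07  f'(a)=-2.881e+00  a ← 15.808151 − (+1.649e-07/-2.881e+00) = 15.808151
iter 5: u=1.512701  f(a)=+0.000e+00  f'(a)=-2.881e+00  a ← 15.808151 − (+0.000e+00/-2.881e+00) = 15.808151
converged: |Δa| < 1e-12 after 5 iterations
sag = a·(cosh(S/(2a)) − 1) = 15.808151·(cosh(1.512701) − 1) = 21.809609
T_max/T_min = cosh(S/(2a)) = 2.379643

a=15.808 sag=21.810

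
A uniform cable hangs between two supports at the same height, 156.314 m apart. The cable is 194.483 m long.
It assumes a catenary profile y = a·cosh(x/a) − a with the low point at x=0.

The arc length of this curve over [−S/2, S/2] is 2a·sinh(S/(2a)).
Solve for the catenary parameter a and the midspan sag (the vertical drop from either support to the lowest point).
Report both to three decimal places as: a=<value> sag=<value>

a=66.814 sag=51.169

seed: a₀ = √(S³/(24(L−S))) = √(156.314³/(24·38.169)) = 64.570746
iter 1: u=1.210409  f(a)=+2.896e+00  f'(a)=-1.365e+00  a ← 64.570746 − (+2.896e+00/-1.365e+00) = 66.692435
iter 2: u=1.171902  f(a)=+1.488e-01  f'(a)=-1.228e+00  a ← 66.692435 − (+1.488e-01/-1.228e+00) = 66.813669
iter 3: u=1.169776  f(a)=+4.405e-04  f'(a)=-1.220e+00  a ← 66.813669 − (+4.405e-04/-1.220e+00) = 66.814030
iter 4: u=1.169769  f(a)=+3.882e-09  f'(a)=-1.220e+00  a ← 66.814030 − (+3.882e-09/-1.220e+00) = 66.814030
iter 5: u=1.169769  f(a)=-5.684e-14  f'(a)=-1.220e+00  a ← 66.814030 − (-5.684e-14/-1.220e+00) = 66.814030
converged: |Δa| < 1e-12 after 5 iterations
sag = a·(cosh(S/(2a)) − 1) = 66.814030·(cosh(1.169769) − 1) = 51.169121
T_max/T_min = cosh(S/(2a)) = 1.765844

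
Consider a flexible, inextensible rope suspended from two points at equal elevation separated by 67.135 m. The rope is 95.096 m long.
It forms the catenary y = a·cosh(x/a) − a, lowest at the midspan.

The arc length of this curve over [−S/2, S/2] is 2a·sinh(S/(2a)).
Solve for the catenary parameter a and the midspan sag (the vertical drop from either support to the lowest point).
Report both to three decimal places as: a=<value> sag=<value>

a=22.451 sag=30.131

seed: a₀ = √(S³/(24(L−S))) = √(67.135³/(24·27.961)) = 21.234475
iter 1: u=1.580802  f(a)=+3.709e+00  f'(a)=-3.353e+00  a ← 21.234475 − (+3.709e+00/-3.353e+00) = 22.340552
iter 2: u=1.502537  f(a)=+3.095e-01  f'(a)=-2.815e+00  a ← 22.340552 − (+3.095e-01/-2.815e+00) = 22.450500
iter 3: u=1.495178  f(a)=+2.589e-03  f'(a)=-2.768e+00  a ← 22.450500 − (+2.589e-03/-2.768e+00) = 22.451436
iter 4: u=1.495116  f(a)=+1.844e-07  f'(a)=-2.768e+00  a ← 22.451436 − (+1.844e-07/-2.768e+00) = 22.451436
iter 5: u=1.495116  f(a)=+0.000e+00  f'(a)=-2.768e+00  a ← 22.451436 − (+0.000e+00/-2.768e+00) = 22.451436
converged: |Δa| < 1e-12 after 5 iterations
sag = a·(cosh(S/(2a)) − 1) = 22.451436·(cosh(1.495116) − 1) = 30.130684
T_max/T_min = cosh(S/(2a)) = 2.342038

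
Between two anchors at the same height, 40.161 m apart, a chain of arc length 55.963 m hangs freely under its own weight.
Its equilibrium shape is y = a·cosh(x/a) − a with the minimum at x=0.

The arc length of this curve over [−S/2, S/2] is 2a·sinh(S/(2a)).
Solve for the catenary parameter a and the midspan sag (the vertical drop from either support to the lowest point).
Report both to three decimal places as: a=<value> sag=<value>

seed: a₀ = √(S³/(24(L−S))) = √(40.161³/(24·15.802)) = 13.069083
iter 1: u=1.536489  f(a)=+1.974e+00  f'(a)=-3.039e+00  a ← 13.069083 − (+1.974e+00/-3.039e+00) = 13.718427
iter 2: u=1.463761  f(a)=+1.566e-01  f'(a)=-2.574e+00  a ← 13.718427 − (+1.566e-01/-2.574e+00) = 13.779265
iter 3: u=1.457298  f(a)=+1.174e-03  f'(a)=-2.536e+00  a ← 13.779265 − (+1.174e-03/-2.536e+00) = 13.779728
iter 4: u=1.457249  f(a)=+6.711e-08  f'(a)=-2.536e+00  a ← 13.779728 − (+6.711e-08/-2.536e+00) = 13.779728
iter 5: u=1.457249  f(a)=+0.000e+00  f'(a)=-2.536e+00  a ← 13.779728 − (+0.000e+00/-2.536e+00) = 13.779728
converged: |Δa| < 1e-12 after 5 iterations
sag = a·(cosh(S/(2a)) − 1) = 13.779728·(cosh(1.457249) − 1) = 17.410739
T_max/T_min = cosh(S/(2a)) = 2.263504

a=13.780 sag=17.411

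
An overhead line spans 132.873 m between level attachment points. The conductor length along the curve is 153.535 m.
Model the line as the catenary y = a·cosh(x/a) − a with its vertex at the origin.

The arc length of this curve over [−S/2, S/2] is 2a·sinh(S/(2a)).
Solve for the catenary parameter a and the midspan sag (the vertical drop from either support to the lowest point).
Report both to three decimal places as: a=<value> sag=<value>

seed: a₀ = √(S³/(24(L−S))) = √(132.873³/(24·20.662)) = 68.780181
iter 1: u=0.965925  f(a)=+9.856e-01  f'(a)=-6.588e-01  a ← 68.780181 − (+9.856e-01/-6.588e-01) = 70.276282
iter 2: u=0.945362  f(a)=+3.308e-02  f'(a)=-6.152e-01  a ← 70.276282 − (+3.308e-02/-6.152e-01) = 70.330044
iter 3: u=0.944639  f(a)=+4.012e-05  f'(a)=-6.137e-01  a ← 70.330044 − (+4.012e-05/-6.137e-01) = 70.330109
iter 4: u=0.944638  f(a)=+5.917e-11  f'(a)=-6.137e-01  a ← 70.330109 − (+5.917e-11/-6.137e-01) = 70.330109
iter 5: u=0.944638  f(a)=+0.000e+00  f'(a)=-6.137e-01  a ← 70.330109 − (+0.000e+00/-6.137e-01) = 70.330109
converged: |Δa| < 1e-12 after 5 iterations
sag = a·(cosh(S/(2a)) − 1) = 70.330109·(cosh(0.944638) − 1) = 33.783162
T_max/T_min = cosh(S/(2a)) = 1.480351

a=70.330 sag=33.783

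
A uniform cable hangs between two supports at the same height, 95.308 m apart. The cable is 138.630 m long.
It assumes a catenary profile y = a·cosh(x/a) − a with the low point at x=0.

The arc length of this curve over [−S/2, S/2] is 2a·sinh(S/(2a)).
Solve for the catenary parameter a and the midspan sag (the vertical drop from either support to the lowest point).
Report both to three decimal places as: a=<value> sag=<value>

a=30.648 sag=45.140

seed: a₀ = √(S³/(24(L−S))) = √(95.308³/(24·43.322)) = 28.855869
iter 1: u=1.651449  f(a)=+6.306e+00  f'(a)=-3.905e+00  a ← 28.855869 − (+6.306e+00/-3.905e+00) = 30.470546
iter 2: u=1.563937  f(a)=+5.680e-01  f'(a)=-3.231e+00  a ← 30.470546 − (+5.680e-01/-3.231e+00) = 30.646352
iter 3: u=1.554965  f(a)=+5.616e-03  f'(a)=-3.167e+00  a ← 30.646352 − (+5.616e-03/-3.167e+00) = 30.648125
iter 4: u=1.554875  f(a)=+5.610e-07  f'(a)=-3.167e+00  a ← 30.648125 − (+5.610e-07/-3.167e+00) = 30.648125
iter 5: u=1.554875  f(a)=+0.000e+00  f'(a)=-3.167e+00  a ← 30.648125 − (+0.000e+00/-3.167e+00) = 30.648125
converged: |Δa| < 1e-12 after 5 iterations
sag = a·(cosh(S/(2a)) − 1) = 30.648125·(cosh(1.554875) − 1) = 45.140243
T_max/T_min = cosh(S/(2a)) = 2.472855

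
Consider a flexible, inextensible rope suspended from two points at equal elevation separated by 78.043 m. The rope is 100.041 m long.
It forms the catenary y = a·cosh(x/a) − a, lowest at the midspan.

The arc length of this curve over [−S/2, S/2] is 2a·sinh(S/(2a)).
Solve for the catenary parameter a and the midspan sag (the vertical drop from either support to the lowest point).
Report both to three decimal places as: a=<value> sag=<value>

a=31.200 sag=27.753

seed: a₀ = √(S³/(24(L−S))) = √(78.043³/(24·21.998)) = 30.005697
iter 1: u=1.300470  f(a)=+1.937e+00  f'(a)=-1.730e+00  a ← 30.005697 − (+1.937e+00/-1.730e+00) = 31.125474
iter 2: u=1.253684  f(a)=+1.137e-01  f'(a)=-1.532e+00  a ← 31.125474 − (+1.137e-01/-1.532e+00) = 31.199691
iter 3: u=1.250701  f(a)=+4.459e-04  f'(a)=-1.520e+00  a ← 31.199691 − (+4.459e-04/-1.520e+00) = 31.199985
iter 4: u=1.250690  f(a)=+6.917e-09  f'(a)=-1.520e+00  a ← 31.199985 − (+6.917e-09/-1.520e+00) = 31.199985
iter 5: u=1.250690  f(a)=+0.000e+00  f'(a)=-1.520e+00  a ← 31.199985 − (+0.000e+00/-1.520e+00) = 31.199985
converged: |Δa| < 1e-12 after 5 iterations
sag = a·(cosh(S/(2a)) − 1) = 31.199985·(cosh(1.250690) − 1) = 27.753297
T_max/T_min = cosh(S/(2a)) = 1.889529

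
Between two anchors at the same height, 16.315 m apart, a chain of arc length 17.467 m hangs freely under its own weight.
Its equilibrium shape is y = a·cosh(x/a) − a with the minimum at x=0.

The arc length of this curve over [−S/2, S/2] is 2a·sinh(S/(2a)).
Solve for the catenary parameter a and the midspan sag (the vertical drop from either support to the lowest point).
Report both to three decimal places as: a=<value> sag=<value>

seed: a₀ = √(S³/(24(L−S))) = √(16.315³/(24·1.152)) = 12.532819
iter 1: u=0.650891  f(a)=+2.465e-02  f'(a)=-1.917e-01  a ← 12.532819 − (+2.465e-02/-1.917e-01) = 12.661377
iter 2: u=0.644282  f(a)=+3.844e-04  f'(a)=-1.858e-01  a ← 12.661377 − (+3.844e-04/-1.858e-01) = 12.663446
iter 3: u=0.644177  f(a)=+9.678e-08  f'(a)=-1.857e-01  a ← 12.663446 − (+9.678e-08/-1.857e-01) = 12.663447
iter 4: u=0.644177  f(a)=+3.553e-15  f'(a)=-1.857e-01  a ← 12.663447 − (+3.553e-15/-1.857e-01) = 12.663447
converged: |Δa| < 1e-12 after 4 iterations
sag = a·(cosh(S/(2a)) − 1) = 12.663447·(cosh(0.644177) − 1) = 2.719560
T_max/T_min = cosh(S/(2a)) = 1.214757

a=12.663 sag=2.720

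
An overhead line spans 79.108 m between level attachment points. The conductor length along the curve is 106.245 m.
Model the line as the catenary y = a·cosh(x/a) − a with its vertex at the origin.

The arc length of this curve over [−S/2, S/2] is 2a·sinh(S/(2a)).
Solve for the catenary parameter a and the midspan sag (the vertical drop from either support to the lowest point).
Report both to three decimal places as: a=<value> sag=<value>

a=28.890 sag=31.580

seed: a₀ = √(S³/(24(L−S))) = √(79.108³/(24·27.137)) = 27.570464
iter 1: u=1.434651  f(a)=+2.934e+00  f'(a)=-2.405e+00  a ← 27.570464 − (+2.934e+00/-2.405e+00) = 28.790398
iter 2: u=1.373861  f(a)=+2.059e-01  f'(a)=-2.078e+00  a ← 28.790398 − (+2.059e-01/-2.078e+00) = 28.889511
iter 3: u=1.369147  f(a)=+1.184e-03  f'(a)=-2.054e+00  a ← 28.889511 − (+1.184e-03/-2.054e+00) = 28.890087
iter 4: u=1.369120  f(a)=+3.967e-08  f'(a)=-2.054e+00  a ← 28.890087 − (+3.967e-08/-2.054e+00) = 28.890087
iter 5: u=1.369120  f(a)=+1.421e-14  f'(a)=-2.054e+00  a ← 28.890087 − (+1.421e-14/-2.054e+00) = 28.890087
converged: |Δa| < 1e-12 after 5 iterations
sag = a·(cosh(S/(2a)) − 1) = 28.890087·(cosh(1.369120) − 1) = 31.580047
T_max/T_min = cosh(S/(2a)) = 2.093110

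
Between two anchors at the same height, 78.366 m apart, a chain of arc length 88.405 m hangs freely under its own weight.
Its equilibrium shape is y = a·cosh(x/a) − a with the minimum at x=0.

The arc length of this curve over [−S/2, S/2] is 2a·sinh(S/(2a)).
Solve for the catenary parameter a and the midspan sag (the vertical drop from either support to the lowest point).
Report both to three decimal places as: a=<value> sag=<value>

a=45.528 sag=17.928

seed: a₀ = √(S³/(24(L−S))) = √(78.366³/(24·10.039)) = 44.693120
iter 1: u=0.876712  f(a)=+3.929e-01  f'(a)=-4.847e-01  a ← 44.693120 − (+3.929e-01/-4.847e-01) = 45.503767
iter 2: u=0.861094  f(a)=+1.095e-02  f'(a)=-4.581e-01  a ← 45.503767 − (+1.095e-02/-4.581e-01) = 45.527663
iter 3: u=0.860642  f(a)=+9.033e-06  f'(a)=-4.573e-01  a ← 45.527663 − (+9.033e-06/-4.573e-01) = 45.527683
iter 4: u=0.860641  f(a)=+6.168e-12  f'(a)=-4.573e-01  a ← 45.527683 − (+6.168e-12/-4.573e-01) = 45.527683
converged: |Δa| < 1e-12 after 4 iterations
sag = a·(cosh(S/(2a)) − 1) = 45.527683·(cosh(0.860641) − 1) = 17.928057
T_max/T_min = cosh(S/(2a)) = 1.393784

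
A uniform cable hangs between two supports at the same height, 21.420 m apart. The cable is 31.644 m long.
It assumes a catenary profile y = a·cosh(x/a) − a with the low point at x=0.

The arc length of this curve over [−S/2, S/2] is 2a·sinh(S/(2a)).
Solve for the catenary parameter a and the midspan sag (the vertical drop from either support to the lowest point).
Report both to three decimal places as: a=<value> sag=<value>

a=6.740 sag=10.458

seed: a₀ = √(S³/(24(L−S))) = √(21.420³/(24·10.224)) = 6.328680
iter 1: u=1.692296  f(a)=+1.568e+00  f'(a)=-4.256e+00  a ← 6.328680 − (+1.568e+00/-4.256e+00) = 6.697067
iter 2: u=1.599207  f(a)=+1.473e-01  f'(a)=-3.491e+00  a ← 6.697067 − (+1.473e-01/-3.491e+00) = 6.739272
iter 3: u=1.589192  f(a)=+1.599e-03  f'(a)=-3.415e+00  a ← 6.739272 − (+1.599e-03/-3.415e+00) = 6.739740
iter 4: u=1.589082  f(a)=+1.927e-07  f'(a)=-3.415e+00  a ← 6.739740 − (+1.927e-07/-3.415e+00) = 6.739740
iter 5: u=1.589082  f(a)=-7.105e-15  f'(a)=-3.415e+00  a ← 6.739740 − (-7.105e-15/-3.415e+00) = 6.739740
converged: |Δa| < 1e-12 after 5 iterations
sag = a·(cosh(S/(2a)) − 1) = 6.739740·(cosh(1.589082) − 1) = 10.457928
T_max/T_min = cosh(S/(2a)) = 2.551681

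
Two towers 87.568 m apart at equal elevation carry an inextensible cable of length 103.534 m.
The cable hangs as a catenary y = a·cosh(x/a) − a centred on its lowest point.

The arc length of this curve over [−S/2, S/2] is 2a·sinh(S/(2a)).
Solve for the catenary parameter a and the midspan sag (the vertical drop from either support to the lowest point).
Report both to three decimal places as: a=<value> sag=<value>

seed: a₀ = √(S³/(24(L−S))) = √(87.568³/(24·15.966)) = 41.861469
iter 1: u=1.045926  f(a)=+8.964e-01  f'(a)=-8.496e-01  a ← 41.861469 − (+8.964e-01/-8.496e-01) = 42.916589
iter 2: u=1.020212  f(a)=+3.501e-02  f'(a)=-7.844e-01  a ← 42.916589 − (+3.501e-02/-7.844e-01) = 42.961222
iter 3: u=1.019152  f(a)=+5.821e-05  f'(a)=-7.818e-01  a ← 42.961222 − (+5.821e-05/-7.818e-01) = 42.961297
iter 4: u=1.019150  f(a)=+1.615e-10  f'(a)=-7.818e-01  a ← 42.961297 − (+1.615e-10/-7.818e-01) = 42.961297
iter 5: u=1.019150  f(a)=+2.842e-14  f'(a)=-7.818e-01  a ← 42.961297 − (+2.842e-14/-7.818e-01) = 42.961297
converged: |Δa| < 1e-12 after 5 iterations
sag = a·(cosh(S/(2a)) − 1) = 42.961297·(cosh(1.019150) − 1) = 24.310505
T_max/T_min = cosh(S/(2a)) = 1.565870

a=42.961 sag=24.311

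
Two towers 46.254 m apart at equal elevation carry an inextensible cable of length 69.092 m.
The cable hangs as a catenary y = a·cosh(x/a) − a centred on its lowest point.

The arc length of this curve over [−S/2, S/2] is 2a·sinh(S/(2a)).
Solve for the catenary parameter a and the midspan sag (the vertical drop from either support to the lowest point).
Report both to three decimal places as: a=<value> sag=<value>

seed: a₀ = √(S³/(24(L−S))) = √(46.254³/(24·22.838)) = 13.436597
iter 1: u=1.721195  f(a)=+3.632e+00  f'(a)=-4.519e+00  a ← 13.436597 − (+3.632e+00/-4.519e+00) = 14.240218
iter 2: u=1.624062  f(a)=+3.513e-01  f'(a)=-3.683e+00  a ← 14.240218 − (+3.513e-01/-3.683e+00) = 14.335593
iter 3: u=1.613257  f(a)=+4.065e-03  f'(a)=-3.599e+00  a ← 14.335593 − (+4.065e-03/-3.599e+00) = 14.336723
iter 4: u=1.613130  f(a)=+5.582e-07  f'(a)=-3.598e+00  a ← 14.336723 − (+5.582e-07/-3.598e+00) = 14.336723
iter 5: u=1.613130  f(a)=+1.421e-14  f'(a)=-3.598e+00  a ← 14.336723 − (+1.421e-14/-3.598e+00) = 14.336723
converged: |Δa| < 1e-12 after 5 iterations
sag = a·(cosh(S/(2a)) − 1) = 14.336723·(cosh(1.613130) − 1) = 23.066054
T_max/T_min = cosh(S/(2a)) = 2.608879

a=14.337 sag=23.066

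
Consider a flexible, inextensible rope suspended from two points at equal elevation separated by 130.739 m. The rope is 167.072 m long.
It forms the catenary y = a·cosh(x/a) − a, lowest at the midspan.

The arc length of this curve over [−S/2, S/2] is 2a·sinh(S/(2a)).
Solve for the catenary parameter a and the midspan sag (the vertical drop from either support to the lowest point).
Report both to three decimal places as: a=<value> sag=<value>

a=52.612 sag=46.111

seed: a₀ = √(S³/(24(L−S))) = √(130.739³/(24·36.333)) = 50.623421
iter 1: u=1.291290  f(a)=+3.152e+00  f'(a)=-1.689e+00  a ← 50.623421 − (+3.152e+00/-1.689e+00) = 52.489225
iter 2: u=1.245389  f(a)=+1.827e-01  f'(a)=-1.499e+00  a ← 52.489225 − (+1.827e-01/-1.499e+00) = 52.611087
iter 3: u=1.242504  f(a)=+6.967e-04  f'(a)=-1.487e+00  a ← 52.611087 − (+6.967e-04/-1.487e+00) = 52.611555
iter 4: u=1.242493  f(a)=+1.022e-08  f'(a)=-1.487e+00  a ← 52.611555 − (+1.022e-08/-1.487e+00) = 52.611555
iter 5: u=1.242493  f(a)=+2.842e-14  f'(a)=-1.487e+00  a ← 52.611555 − (+2.842e-14/-1.487e+00) = 52.611555
converged: |Δa| < 1e-12 after 5 iterations
sag = a·(cosh(S/(2a)) − 1) = 52.611555·(cosh(1.242493) − 1) = 46.111487
T_max/T_min = cosh(S/(2a)) = 1.876452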